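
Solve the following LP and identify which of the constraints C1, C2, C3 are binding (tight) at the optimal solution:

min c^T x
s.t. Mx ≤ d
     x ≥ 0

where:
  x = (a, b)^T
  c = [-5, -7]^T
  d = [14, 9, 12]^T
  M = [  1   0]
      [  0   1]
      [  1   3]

At a = 12, b = 0, compute slack b - a·x for each constraint:
  C1: 14 − 12 = 2  (slack)
  C2: 9 − 0 = 9  (slack)
  C3: 12 − 12 = 0  (binding)

Optimal: a = 12, b = 0
Binding: C3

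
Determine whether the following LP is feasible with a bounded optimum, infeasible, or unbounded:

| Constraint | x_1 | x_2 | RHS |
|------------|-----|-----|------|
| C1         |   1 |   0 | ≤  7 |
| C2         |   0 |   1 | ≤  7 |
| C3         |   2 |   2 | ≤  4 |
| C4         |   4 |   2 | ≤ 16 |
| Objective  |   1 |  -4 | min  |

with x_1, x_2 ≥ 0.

Feasible with a bounded optimal solution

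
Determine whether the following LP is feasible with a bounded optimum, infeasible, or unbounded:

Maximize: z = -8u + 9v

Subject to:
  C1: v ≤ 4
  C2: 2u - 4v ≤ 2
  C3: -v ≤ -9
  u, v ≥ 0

Infeasible (no feasible solution exists)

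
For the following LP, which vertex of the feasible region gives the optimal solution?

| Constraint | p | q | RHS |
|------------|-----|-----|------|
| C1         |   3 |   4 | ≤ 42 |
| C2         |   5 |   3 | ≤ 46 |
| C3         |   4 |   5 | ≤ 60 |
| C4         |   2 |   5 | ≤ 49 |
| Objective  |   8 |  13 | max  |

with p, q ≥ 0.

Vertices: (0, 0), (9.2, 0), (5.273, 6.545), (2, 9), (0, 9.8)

Evaluate the objective at each vertex of the feasible region:
  z(0, 0) = 0
  z(9.2, 0) = 73.6
  z(5.273, 6.545) = 127.3
  z(2, 9) = 133  ←
  z(0, 9.8) = 127.4
The maximum is at p = 2, q = 9.

(2, 9)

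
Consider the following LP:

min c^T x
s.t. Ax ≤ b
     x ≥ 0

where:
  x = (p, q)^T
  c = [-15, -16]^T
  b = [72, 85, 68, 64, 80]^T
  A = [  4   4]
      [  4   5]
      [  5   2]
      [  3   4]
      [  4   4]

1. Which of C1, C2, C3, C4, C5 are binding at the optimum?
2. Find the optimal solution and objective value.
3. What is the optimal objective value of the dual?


1. C1, C4
2. p = 8, q = 10, z = -280
3. -280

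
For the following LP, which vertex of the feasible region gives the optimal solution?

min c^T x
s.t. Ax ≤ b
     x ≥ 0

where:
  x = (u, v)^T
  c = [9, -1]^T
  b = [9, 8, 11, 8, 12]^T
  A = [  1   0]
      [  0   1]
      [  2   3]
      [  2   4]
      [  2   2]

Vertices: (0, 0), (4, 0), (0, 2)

Evaluate the objective at each vertex of the feasible region:
  z(0, 0) = 0
  z(4, 0) = 36
  z(0, 2) = -2  ←
The minimum is at u = 0, v = 2.

(0, 2)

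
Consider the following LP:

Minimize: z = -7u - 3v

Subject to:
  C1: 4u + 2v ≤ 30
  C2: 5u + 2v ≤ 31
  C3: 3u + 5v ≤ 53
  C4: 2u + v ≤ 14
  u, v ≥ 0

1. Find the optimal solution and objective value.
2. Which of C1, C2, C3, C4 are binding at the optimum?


1. u = 3, v = 8, z = -45
2. C2, C4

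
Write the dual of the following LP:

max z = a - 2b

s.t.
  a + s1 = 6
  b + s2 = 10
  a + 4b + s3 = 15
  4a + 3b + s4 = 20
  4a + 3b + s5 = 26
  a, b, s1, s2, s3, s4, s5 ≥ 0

Primal max cᵀx s.t. Ax ≤ b, x ≥ 0  →  Dual min bᵀy s.t. Aᵀy ≥ c, y ≥ 0.

Minimize: z = 6y1 + 10y2 + 15y3 + 20y4 + 26y5

Subject to:
  y1 + y3 + 4y4 + 4y5 ≥ 1
  y2 + 4y3 + 3y4 + 3y5 ≥ -2
  y1, y2, y3, y4, y5 ≥ 0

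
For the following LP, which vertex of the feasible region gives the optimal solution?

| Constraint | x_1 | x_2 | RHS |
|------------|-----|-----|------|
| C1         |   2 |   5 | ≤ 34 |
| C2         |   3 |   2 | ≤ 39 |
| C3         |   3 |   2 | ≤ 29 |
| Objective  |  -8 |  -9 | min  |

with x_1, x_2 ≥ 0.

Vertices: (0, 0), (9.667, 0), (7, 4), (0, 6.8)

Evaluate the objective at each vertex of the feasible region:
  z(0, 0) = 0
  z(9.667, 0) = -77.33
  z(7, 4) = -92  ←
  z(0, 6.8) = -61.2
The minimum is at x_1 = 7, x_2 = 4.

(7, 4)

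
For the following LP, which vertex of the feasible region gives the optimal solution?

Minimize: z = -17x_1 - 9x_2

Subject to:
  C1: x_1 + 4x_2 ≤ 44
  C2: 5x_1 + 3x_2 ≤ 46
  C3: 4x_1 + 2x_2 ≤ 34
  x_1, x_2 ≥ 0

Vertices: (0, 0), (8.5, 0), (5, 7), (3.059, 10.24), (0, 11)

Evaluate the objective at each vertex of the feasible region:
  z(0, 0) = 0
  z(8.5, 0) = -144.5
  z(5, 7) = -148  ←
  z(3.059, 10.24) = -144.1
  z(0, 11) = -99
The minimum is at x_1 = 5, x_2 = 7.

(5, 7)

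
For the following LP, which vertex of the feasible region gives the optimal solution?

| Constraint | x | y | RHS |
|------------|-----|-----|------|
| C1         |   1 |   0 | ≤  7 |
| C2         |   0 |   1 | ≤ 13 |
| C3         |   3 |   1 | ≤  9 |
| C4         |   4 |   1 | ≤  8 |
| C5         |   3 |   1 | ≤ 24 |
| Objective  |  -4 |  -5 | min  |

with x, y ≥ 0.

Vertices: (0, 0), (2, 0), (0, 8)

Evaluate the objective at each vertex of the feasible region:
  z(0, 0) = 0
  z(2, 0) = -8
  z(0, 8) = -40  ←
The minimum is at x = 0, y = 8.

(0, 8)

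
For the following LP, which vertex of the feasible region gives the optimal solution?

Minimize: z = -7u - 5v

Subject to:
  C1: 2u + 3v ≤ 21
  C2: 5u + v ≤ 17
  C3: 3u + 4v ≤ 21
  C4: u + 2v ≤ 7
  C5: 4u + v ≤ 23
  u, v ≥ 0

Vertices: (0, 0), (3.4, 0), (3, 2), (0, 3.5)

Evaluate the objective at each vertex of the feasible region:
  z(0, 0) = 0
  z(3.4, 0) = -23.8
  z(3, 2) = -31  ←
  z(0, 3.5) = -17.5
The minimum is at u = 3, v = 2.

(3, 2)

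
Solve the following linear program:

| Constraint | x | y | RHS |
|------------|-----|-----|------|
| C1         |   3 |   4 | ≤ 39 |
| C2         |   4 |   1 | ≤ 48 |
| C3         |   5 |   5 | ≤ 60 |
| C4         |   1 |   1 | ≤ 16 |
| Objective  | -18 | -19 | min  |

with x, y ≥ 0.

Evaluate the objective at each vertex of the feasible region:
  z(0, 0) = 0
  z(12, 0) = -216
  z(9, 3) = -219  ←
  z(0, 9.75) = -185.2
The minimum is at x = 9, y = 3.

x = 9, y = 3, z = -219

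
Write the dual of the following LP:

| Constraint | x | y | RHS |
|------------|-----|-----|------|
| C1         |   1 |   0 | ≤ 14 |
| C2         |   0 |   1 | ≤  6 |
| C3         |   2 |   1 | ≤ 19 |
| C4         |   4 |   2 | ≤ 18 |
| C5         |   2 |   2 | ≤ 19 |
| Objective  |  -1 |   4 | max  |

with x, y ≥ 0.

Primal max cᵀx s.t. Ax ≤ b, x ≥ 0  →  Dual min bᵀy s.t. Aᵀy ≥ c, y ≥ 0.

Minimize: z = 14y1 + 6y2 + 19y3 + 18y4 + 19y5

Subject to:
  y1 + 2y3 + 4y4 + 2y5 ≥ -1
  y2 + y3 + 2y4 + 2y5 ≥ 4
  y1, y2, y3, y4, y5 ≥ 0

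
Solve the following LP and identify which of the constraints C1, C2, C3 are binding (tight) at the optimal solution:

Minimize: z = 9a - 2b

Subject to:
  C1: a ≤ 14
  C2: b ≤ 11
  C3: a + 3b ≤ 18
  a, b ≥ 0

At a = 0, b = 6, compute slack b - a·x for each constraint:
  C1: 14 − 0 = 14  (slack)
  C2: 11 − 6 = 5  (slack)
  C3: 18 − 18 = 0  (binding)

Optimal: a = 0, b = 6
Binding: C3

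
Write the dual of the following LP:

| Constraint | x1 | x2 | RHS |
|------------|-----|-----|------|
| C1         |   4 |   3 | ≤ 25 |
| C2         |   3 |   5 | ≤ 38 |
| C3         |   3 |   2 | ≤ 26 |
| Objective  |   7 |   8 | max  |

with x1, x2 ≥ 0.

Primal max cᵀx s.t. Ax ≤ b, x ≥ 0  →  Dual min bᵀy s.t. Aᵀy ≥ c, y ≥ 0.

Minimize: z = 25y1 + 38y2 + 26y3

Subject to:
  4y1 + 3y2 + 3y3 ≥ 7
  3y1 + 5y2 + 2y3 ≥ 8
  y1, y2, y3 ≥ 0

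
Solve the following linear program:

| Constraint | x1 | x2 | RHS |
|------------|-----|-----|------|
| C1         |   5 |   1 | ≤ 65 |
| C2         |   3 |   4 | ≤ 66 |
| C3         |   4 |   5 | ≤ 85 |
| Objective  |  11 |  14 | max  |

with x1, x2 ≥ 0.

Evaluate the objective at each vertex of the feasible region:
  z(0, 0) = 0
  z(13, 0) = 143
  z(11.43, 7.857) = 235.7
  z(10, 9) = 236  ←
  z(0, 16.5) = 231
The maximum is at x1 = 10, x2 = 9.

x1 = 10, x2 = 9, z = 236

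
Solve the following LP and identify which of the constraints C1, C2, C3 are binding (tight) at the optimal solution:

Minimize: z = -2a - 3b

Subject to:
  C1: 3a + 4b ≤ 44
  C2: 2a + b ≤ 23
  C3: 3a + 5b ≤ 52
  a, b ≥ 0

At a = 4, b = 8, compute slack b - a·x for each constraint:
  C1: 44 − 44 = 0  (binding)
  C2: 23 − 16 = 7  (slack)
  C3: 52 − 52 = 0  (binding)

Optimal: a = 4, b = 8
Binding: C1, C3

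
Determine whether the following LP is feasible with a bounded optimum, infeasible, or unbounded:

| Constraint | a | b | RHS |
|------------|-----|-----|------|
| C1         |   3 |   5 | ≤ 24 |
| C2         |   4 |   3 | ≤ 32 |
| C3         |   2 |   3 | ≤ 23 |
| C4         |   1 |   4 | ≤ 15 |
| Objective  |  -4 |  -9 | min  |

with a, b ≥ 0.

Feasible with a bounded optimal solution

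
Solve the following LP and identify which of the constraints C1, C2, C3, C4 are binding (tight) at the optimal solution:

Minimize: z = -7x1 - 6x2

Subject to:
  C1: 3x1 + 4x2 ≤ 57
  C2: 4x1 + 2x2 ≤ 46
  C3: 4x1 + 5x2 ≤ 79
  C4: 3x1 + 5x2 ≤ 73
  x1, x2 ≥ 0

At x1 = 7, x2 = 9, compute slack b - a·x for each constraint:
  C1: 57 − 57 = 0  (binding)
  C2: 46 − 46 = 0  (binding)
  C3: 79 − 73 = 6  (slack)
  C4: 73 − 66 = 7  (slack)

Optimal: x1 = 7, x2 = 9
Binding: C1, C2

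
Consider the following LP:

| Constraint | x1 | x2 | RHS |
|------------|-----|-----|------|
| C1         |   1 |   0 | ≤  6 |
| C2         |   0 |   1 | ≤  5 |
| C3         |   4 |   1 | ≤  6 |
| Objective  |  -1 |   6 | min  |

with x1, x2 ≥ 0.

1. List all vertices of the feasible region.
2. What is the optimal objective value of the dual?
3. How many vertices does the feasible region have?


1. (0, 0), (1.5, 0), (0.25, 5), (0, 5)
2. -1.5
3. 4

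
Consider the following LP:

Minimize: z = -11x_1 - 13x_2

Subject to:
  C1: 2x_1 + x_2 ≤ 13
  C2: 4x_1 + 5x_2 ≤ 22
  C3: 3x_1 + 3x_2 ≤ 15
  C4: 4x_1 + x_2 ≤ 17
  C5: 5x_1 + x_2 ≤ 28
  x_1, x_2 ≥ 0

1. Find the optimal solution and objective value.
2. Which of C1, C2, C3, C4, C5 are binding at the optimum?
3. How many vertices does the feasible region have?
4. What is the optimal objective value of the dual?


1. x_1 = 3, x_2 = 2, z = -59
2. C2, C3
3. 5
4. -59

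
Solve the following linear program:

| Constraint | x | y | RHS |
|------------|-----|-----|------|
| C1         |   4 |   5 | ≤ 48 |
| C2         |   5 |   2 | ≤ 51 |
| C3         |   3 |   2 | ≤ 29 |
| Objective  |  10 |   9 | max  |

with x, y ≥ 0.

Evaluate the objective at each vertex of the feasible region:
  z(0, 0) = 0
  z(9.667, 0) = 96.67
  z(7, 4) = 106  ←
  z(0, 9.6) = 86.4
The maximum is at x = 7, y = 4.

x = 7, y = 4, z = 106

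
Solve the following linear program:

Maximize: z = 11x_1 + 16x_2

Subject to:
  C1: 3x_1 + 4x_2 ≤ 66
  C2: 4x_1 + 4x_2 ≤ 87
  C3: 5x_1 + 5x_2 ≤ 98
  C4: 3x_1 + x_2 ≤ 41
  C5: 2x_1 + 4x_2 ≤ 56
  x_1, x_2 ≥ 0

Evaluate the objective at each vertex of the feasible region:
  z(0, 0) = 0
  z(13.67, 0) = 150.3
  z(10.89, 8.333) = 253.1
  z(10, 9) = 254  ←
  z(0, 14) = 224
The maximum is at x_1 = 10, x_2 = 9.

x_1 = 10, x_2 = 9, z = 254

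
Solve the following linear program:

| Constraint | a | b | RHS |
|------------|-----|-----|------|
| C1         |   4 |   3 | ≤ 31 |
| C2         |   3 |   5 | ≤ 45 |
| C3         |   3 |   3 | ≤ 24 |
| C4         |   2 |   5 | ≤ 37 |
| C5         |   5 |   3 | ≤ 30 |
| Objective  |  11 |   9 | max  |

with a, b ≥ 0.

Evaluate the objective at each vertex of the feasible region:
  z(0, 0) = 0
  z(6, 0) = 66
  z(3, 5) = 78  ←
  z(1, 7) = 74
  z(0, 7.4) = 66.6
The maximum is at a = 3, b = 5.

a = 3, b = 5, z = 78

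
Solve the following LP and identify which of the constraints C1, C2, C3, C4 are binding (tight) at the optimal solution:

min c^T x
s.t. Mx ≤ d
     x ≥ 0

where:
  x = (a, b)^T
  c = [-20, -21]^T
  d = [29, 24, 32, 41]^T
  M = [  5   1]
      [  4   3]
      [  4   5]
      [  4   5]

At a = 3, b = 4, compute slack b - a·x for each constraint:
  C1: 29 − 19 = 10  (slack)
  C2: 24 − 24 = 0  (binding)
  C3: 32 − 32 = 0  (binding)
  C4: 41 − 32 = 9  (slack)

Optimal: a = 3, b = 4
Binding: C2, C3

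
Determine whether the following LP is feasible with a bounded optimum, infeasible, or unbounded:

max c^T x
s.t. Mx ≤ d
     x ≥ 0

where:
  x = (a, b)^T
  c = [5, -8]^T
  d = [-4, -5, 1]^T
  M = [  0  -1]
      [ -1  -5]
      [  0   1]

Infeasible (no feasible solution exists)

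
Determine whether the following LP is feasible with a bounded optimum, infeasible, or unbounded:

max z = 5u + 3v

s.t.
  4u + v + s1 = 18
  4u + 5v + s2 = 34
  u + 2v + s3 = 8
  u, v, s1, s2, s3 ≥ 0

Feasible with a bounded optimal solution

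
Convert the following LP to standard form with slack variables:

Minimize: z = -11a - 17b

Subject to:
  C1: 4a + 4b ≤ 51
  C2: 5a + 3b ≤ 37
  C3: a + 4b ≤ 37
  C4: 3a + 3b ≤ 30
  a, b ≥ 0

min z = -11a - 17b

s.t.
  4a + 4b + s1 = 51
  5a + 3b + s2 = 37
  a + 4b + s3 = 37
  3a + 3b + s4 = 30
  a, b, s1, s2, s3, s4 ≥ 0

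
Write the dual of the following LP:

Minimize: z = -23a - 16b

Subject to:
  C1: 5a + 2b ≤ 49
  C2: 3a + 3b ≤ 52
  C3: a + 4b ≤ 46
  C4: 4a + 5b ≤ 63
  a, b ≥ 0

Primal min cᵀx s.t. Ax ≤ b, x ≥ 0  →  Dual max −bᵀy s.t. Aᵀy ≥ −c, y ≥ 0.

Maximize: z = -49y1 - 52y2 - 46y3 - 63y4

Subject to:
  5y1 + 3y2 + y3 + 4y4 ≥ 23
  2y1 + 3y2 + 4y3 + 5y4 ≥ 16
  y1, y2, y3, y4 ≥ 0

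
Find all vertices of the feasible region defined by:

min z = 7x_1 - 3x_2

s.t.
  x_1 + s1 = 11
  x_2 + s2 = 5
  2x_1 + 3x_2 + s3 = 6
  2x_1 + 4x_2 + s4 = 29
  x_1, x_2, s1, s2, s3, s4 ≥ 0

(0, 0), (3, 0), (0, 2)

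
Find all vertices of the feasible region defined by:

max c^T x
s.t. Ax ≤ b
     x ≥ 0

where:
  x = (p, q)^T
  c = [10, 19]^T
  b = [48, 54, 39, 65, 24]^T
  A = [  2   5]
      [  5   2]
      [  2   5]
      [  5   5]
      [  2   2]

(0, 0), (10.8, 0), (10, 2), (7, 5), (0, 7.8)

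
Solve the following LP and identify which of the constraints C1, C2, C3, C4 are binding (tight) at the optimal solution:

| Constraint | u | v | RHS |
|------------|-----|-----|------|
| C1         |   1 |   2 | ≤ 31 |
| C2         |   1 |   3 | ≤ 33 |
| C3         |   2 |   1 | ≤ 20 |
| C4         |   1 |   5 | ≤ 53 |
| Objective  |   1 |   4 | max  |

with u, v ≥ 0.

At u = 3, v = 10, compute slack b - a·x for each constraint:
  C1: 31 − 23 = 8  (slack)
  C2: 33 − 33 = 0  (binding)
  C3: 20 − 16 = 4  (slack)
  C4: 53 − 53 = 0  (binding)

Optimal: u = 3, v = 10
Binding: C2, C4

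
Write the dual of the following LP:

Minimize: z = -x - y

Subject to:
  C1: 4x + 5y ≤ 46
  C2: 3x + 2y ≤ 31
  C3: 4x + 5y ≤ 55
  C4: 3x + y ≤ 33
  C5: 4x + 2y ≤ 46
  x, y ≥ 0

Primal min cᵀx s.t. Ax ≤ b, x ≥ 0  →  Dual max −bᵀy s.t. Aᵀy ≥ −c, y ≥ 0.

Maximize: z = -46y1 - 31y2 - 55y3 - 33y4 - 46y5

Subject to:
  4y1 + 3y2 + 4y3 + 3y4 + 4y5 ≥ 1
  5y1 + 2y2 + 5y3 + y4 + 2y5 ≥ 1
  y1, y2, y3, y4, y5 ≥ 0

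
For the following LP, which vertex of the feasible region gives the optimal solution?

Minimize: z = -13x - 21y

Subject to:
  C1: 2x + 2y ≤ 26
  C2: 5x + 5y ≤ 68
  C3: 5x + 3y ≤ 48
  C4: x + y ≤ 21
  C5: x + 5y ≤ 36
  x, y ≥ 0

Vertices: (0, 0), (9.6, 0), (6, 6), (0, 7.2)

Evaluate the objective at each vertex of the feasible region:
  z(0, 0) = 0
  z(9.6, 0) = -124.8
  z(6, 6) = -204  ←
  z(0, 7.2) = -151.2
The minimum is at x = 6, y = 6.

(6, 6)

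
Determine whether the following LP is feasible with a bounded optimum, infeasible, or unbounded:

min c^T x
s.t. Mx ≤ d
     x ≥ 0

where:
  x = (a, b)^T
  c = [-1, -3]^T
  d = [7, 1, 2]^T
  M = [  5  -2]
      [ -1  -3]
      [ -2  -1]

Unbounded (objective can decrease without bound)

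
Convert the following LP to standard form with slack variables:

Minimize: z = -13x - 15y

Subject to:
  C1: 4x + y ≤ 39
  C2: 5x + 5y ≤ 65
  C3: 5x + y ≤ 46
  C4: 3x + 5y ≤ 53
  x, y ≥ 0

min z = -13x - 15y

s.t.
  4x + y + s1 = 39
  5x + 5y + s2 = 65
  5x + y + s3 = 46
  3x + 5y + s4 = 53
  x, y, s1, s2, s3, s4 ≥ 0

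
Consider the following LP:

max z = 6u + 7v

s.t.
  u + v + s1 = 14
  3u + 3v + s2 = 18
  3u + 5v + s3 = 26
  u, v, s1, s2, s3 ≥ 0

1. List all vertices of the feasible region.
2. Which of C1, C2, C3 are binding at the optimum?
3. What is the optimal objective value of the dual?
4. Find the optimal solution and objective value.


1. (0, 0), (6, 0), (2, 4), (0, 5.2)
2. C2, C3
3. 40
4. u = 2, v = 4, z = 40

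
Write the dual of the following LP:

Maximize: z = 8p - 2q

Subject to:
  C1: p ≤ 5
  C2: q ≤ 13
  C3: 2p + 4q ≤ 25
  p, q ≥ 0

Primal max cᵀx s.t. Ax ≤ b, x ≥ 0  →  Dual min bᵀy s.t. Aᵀy ≥ c, y ≥ 0.

Minimize: z = 5y1 + 13y2 + 25y3

Subject to:
  y1 + 2y3 ≥ 8
  y2 + 4y3 ≥ -2
  y1, y2, y3 ≥ 0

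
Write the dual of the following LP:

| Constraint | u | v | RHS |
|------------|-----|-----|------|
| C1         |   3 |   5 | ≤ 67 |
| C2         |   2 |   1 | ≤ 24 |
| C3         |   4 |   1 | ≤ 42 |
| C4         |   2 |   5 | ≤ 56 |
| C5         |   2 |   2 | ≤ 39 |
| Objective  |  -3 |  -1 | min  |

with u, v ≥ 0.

Primal min cᵀx s.t. Ax ≤ b, x ≥ 0  →  Dual max −bᵀy s.t. Aᵀy ≥ −c, y ≥ 0.

Maximize: z = -67y1 - 24y2 - 42y3 - 56y4 - 39y5

Subject to:
  3y1 + 2y2 + 4y3 + 2y4 + 2y5 ≥ 3
  5y1 + y2 + y3 + 5y4 + 2y5 ≥ 1
  y1, y2, y3, y4, y5 ≥ 0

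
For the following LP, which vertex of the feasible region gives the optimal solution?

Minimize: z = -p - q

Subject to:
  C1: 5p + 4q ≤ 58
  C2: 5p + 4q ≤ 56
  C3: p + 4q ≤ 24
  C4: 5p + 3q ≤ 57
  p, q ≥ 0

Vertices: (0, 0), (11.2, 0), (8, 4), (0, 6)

Evaluate the objective at each vertex of the feasible region:
  z(0, 0) = 0
  z(11.2, 0) = -11.2
  z(8, 4) = -12  ←
  z(0, 6) = -6
The minimum is at p = 8, q = 4.

(8, 4)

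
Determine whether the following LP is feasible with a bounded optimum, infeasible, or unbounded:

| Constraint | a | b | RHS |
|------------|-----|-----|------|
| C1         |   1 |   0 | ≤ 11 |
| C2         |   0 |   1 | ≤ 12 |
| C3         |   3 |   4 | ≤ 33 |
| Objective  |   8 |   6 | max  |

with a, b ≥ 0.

Feasible with a bounded optimal solution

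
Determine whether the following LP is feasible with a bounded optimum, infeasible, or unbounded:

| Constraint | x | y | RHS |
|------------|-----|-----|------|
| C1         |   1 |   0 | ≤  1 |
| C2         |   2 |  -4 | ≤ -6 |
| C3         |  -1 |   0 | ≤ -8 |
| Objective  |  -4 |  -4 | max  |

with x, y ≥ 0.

Infeasible (no feasible solution exists)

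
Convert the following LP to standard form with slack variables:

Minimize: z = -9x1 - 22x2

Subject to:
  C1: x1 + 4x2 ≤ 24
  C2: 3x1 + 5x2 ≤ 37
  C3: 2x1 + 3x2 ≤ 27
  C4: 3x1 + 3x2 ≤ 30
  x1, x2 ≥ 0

min z = -9x1 - 22x2

s.t.
  x1 + 4x2 + s1 = 24
  3x1 + 5x2 + s2 = 37
  2x1 + 3x2 + s3 = 27
  3x1 + 3x2 + s4 = 30
  x1, x2, s1, s2, s3, s4 ≥ 0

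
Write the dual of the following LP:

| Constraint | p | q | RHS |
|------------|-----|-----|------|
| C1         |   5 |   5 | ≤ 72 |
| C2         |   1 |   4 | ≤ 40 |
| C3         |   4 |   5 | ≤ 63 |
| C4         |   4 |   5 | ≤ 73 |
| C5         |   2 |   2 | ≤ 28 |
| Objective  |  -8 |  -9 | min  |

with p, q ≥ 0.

Primal min cᵀx s.t. Ax ≤ b, x ≥ 0  →  Dual max −bᵀy s.t. Aᵀy ≥ −c, y ≥ 0.

Maximize: z = -72y1 - 40y2 - 63y3 - 73y4 - 28y5

Subject to:
  5y1 + y2 + 4y3 + 4y4 + 2y5 ≥ 8
  5y1 + 4y2 + 5y3 + 5y4 + 2y5 ≥ 9
  y1, y2, y3, y4, y5 ≥ 0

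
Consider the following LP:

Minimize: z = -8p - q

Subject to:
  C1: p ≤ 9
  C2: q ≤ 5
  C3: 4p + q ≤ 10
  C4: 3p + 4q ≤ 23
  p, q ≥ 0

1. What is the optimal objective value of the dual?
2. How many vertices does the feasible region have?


1. -20
2. 5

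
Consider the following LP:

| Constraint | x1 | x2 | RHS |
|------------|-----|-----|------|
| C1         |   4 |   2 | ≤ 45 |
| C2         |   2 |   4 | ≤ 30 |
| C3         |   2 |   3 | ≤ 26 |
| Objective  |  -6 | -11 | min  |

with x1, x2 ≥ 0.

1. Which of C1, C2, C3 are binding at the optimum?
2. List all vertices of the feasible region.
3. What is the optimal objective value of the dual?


1. C2, C3
2. (0, 0), (11.25, 0), (10.38, 1.75), (7, 4), (0, 7.5)
3. -86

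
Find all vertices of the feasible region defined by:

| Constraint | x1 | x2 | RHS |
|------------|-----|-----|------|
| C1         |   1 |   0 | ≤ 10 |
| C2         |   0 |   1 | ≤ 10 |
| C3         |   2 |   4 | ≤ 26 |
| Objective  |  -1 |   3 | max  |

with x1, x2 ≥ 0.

(0, 0), (10, 0), (10, 1.5), (0, 6.5)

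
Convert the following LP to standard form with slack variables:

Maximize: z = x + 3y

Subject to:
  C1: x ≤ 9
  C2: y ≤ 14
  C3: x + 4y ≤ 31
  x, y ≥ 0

max z = x + 3y

s.t.
  x + s1 = 9
  y + s2 = 14
  x + 4y + s3 = 31
  x, y, s1, s2, s3 ≥ 0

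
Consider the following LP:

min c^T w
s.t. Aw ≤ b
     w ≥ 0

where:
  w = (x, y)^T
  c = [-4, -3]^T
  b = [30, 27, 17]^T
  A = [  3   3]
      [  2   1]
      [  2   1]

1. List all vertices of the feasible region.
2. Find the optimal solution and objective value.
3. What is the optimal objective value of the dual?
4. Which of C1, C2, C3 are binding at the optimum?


1. (0, 0), (8.5, 0), (7, 3), (0, 10)
2. x = 7, y = 3, z = -37
3. -37
4. C1, C3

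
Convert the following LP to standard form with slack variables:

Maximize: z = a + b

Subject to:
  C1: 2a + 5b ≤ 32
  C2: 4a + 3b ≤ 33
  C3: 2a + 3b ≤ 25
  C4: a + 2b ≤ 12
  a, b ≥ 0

max z = a + b

s.t.
  2a + 5b + s1 = 32
  4a + 3b + s2 = 33
  2a + 3b + s3 = 25
  a + 2b + s4 = 12
  a, b, s1, s2, s3, s4 ≥ 0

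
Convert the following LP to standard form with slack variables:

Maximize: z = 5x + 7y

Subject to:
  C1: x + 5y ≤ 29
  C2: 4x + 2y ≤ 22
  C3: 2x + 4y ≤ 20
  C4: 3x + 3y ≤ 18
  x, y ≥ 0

max z = 5x + 7y

s.t.
  x + 5y + s1 = 29
  4x + 2y + s2 = 22
  2x + 4y + s3 = 20
  3x + 3y + s4 = 18
  x, y, s1, s2, s3, s4 ≥ 0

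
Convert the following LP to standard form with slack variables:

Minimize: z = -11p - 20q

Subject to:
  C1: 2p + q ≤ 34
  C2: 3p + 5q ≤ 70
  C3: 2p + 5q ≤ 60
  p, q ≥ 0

min z = -11p - 20q

s.t.
  2p + q + s1 = 34
  3p + 5q + s2 = 70
  2p + 5q + s3 = 60
  p, q, s1, s2, s3 ≥ 0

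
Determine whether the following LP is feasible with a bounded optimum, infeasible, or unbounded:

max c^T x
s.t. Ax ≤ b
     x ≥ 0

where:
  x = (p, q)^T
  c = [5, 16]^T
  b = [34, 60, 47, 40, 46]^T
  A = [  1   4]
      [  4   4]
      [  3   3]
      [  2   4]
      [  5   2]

Feasible with a bounded optimal solution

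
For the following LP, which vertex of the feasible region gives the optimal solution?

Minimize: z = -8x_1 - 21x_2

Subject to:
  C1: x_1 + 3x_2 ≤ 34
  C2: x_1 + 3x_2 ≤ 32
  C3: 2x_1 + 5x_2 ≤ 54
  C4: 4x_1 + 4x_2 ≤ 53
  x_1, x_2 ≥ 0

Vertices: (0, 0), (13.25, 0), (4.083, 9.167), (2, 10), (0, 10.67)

Evaluate the objective at each vertex of the feasible region:
  z(0, 0) = 0
  z(13.25, 0) = -106
  z(4.083, 9.167) = -225.2
  z(2, 10) = -226  ←
  z(0, 10.67) = -224
The minimum is at x_1 = 2, x_2 = 10.

(2, 10)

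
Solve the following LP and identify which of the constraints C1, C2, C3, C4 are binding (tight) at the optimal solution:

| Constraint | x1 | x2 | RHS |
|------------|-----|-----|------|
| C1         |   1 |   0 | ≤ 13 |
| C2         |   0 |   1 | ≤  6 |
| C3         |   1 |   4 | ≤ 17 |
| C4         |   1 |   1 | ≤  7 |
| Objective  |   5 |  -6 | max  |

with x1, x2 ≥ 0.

At x1 = 7, x2 = 0, compute slack b - a·x for each constraint:
  C1: 13 − 7 = 6  (slack)
  C2: 6 − 0 = 6  (slack)
  C3: 17 − 7 = 10  (slack)
  C4: 7 − 7 = 0  (binding)

Optimal: x1 = 7, x2 = 0
Binding: C4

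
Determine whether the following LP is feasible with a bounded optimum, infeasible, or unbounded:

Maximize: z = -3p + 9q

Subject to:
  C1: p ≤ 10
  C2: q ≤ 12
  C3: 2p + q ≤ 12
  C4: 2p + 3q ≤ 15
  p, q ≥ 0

Feasible with a bounded optimal solution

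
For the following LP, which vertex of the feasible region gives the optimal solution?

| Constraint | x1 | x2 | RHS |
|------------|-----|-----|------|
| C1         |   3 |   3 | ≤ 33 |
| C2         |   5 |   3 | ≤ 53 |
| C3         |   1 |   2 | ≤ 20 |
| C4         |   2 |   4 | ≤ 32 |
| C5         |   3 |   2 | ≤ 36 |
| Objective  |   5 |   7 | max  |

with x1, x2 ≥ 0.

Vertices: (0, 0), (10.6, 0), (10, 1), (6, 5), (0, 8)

Evaluate the objective at each vertex of the feasible region:
  z(0, 0) = 0
  z(10.6, 0) = 53
  z(10, 1) = 57
  z(6, 5) = 65  ←
  z(0, 8) = 56
The maximum is at x1 = 6, x2 = 5.

(6, 5)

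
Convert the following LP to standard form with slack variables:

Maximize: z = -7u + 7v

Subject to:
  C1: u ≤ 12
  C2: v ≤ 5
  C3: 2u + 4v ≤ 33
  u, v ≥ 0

max z = -7u + 7v

s.t.
  u + s1 = 12
  v + s2 = 5
  2u + 4v + s3 = 33
  u, v, s1, s2, s3 ≥ 0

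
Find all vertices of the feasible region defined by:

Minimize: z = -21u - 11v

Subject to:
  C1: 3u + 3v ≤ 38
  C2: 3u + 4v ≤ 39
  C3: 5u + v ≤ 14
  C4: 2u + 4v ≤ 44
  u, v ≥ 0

(0, 0), (2.8, 0), (1, 9), (0, 9.75)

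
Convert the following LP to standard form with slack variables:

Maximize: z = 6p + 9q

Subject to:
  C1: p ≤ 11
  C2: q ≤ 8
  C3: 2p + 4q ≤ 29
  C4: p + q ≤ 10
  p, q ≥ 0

max z = 6p + 9q

s.t.
  p + s1 = 11
  q + s2 = 8
  2p + 4q + s3 = 29
  p + q + s4 = 10
  p, q, s1, s2, s3, s4 ≥ 0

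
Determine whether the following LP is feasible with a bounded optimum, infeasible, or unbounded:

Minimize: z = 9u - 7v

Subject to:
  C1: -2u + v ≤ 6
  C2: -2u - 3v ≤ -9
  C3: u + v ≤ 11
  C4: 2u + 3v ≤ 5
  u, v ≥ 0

Infeasible (no feasible solution exists)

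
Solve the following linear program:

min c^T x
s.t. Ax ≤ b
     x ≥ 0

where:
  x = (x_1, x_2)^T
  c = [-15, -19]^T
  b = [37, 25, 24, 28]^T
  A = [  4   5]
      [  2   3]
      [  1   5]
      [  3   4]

Evaluate the objective at each vertex of the feasible region:
  z(0, 0) = 0
  z(9.25, 0) = -138.8
  z(8, 1) = -139  ←
  z(4, 4) = -136
  z(0, 4.8) = -91.2
The minimum is at x_1 = 8, x_2 = 1.

x_1 = 8, x_2 = 1, z = -139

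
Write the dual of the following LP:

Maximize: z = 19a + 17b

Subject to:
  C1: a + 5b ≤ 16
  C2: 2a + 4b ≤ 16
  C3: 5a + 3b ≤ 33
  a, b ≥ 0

Primal max cᵀx s.t. Ax ≤ b, x ≥ 0  →  Dual min bᵀy s.t. Aᵀy ≥ c, y ≥ 0.

Minimize: z = 16y1 + 16y2 + 33y3

Subject to:
  y1 + 2y2 + 5y3 ≥ 19
  5y1 + 4y2 + 3y3 ≥ 17
  y1, y2, y3 ≥ 0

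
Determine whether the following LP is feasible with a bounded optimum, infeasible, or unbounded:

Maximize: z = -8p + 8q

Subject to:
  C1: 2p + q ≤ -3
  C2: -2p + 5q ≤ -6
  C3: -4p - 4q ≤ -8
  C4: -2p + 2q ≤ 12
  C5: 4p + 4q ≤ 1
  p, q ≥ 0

Infeasible (no feasible solution exists)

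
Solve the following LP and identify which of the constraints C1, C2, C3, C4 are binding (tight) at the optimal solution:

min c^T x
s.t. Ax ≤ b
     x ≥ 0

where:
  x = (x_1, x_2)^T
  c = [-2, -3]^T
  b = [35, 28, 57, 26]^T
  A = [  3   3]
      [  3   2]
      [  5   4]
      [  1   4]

At x_1 = 6, x_2 = 5, compute slack b - a·x for each constraint:
  C1: 35 − 33 = 2  (slack)
  C2: 28 − 28 = 0  (binding)
  C3: 57 − 50 = 7  (slack)
  C4: 26 − 26 = 0  (binding)

Optimal: x_1 = 6, x_2 = 5
Binding: C2, C4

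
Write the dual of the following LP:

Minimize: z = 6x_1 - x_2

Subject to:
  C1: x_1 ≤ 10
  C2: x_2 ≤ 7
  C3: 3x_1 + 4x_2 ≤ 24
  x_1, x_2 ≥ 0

Primal min cᵀx s.t. Ax ≤ b, x ≥ 0  →  Dual max −bᵀy s.t. Aᵀy ≥ −c, y ≥ 0.

Maximize: z = -10y1 - 7y2 - 24y3

Subject to:
  y1 + 3y3 ≥ -6
  y2 + 4y3 ≥ 1
  y1, y2, y3 ≥ 0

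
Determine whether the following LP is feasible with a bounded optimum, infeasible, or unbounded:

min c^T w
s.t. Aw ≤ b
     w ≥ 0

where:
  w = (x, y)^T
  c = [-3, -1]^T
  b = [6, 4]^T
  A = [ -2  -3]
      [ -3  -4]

Unbounded (objective can decrease without bound)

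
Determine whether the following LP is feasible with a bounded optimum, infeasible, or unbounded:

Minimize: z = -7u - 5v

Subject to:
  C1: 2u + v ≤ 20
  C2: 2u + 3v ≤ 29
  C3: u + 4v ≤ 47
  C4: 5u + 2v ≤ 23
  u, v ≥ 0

Feasible with a bounded optimal solution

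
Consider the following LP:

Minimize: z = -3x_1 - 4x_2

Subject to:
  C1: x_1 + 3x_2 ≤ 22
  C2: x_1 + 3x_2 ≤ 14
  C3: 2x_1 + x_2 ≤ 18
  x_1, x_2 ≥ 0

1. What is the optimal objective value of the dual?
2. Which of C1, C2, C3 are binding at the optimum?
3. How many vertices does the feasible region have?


1. -32
2. C2, C3
3. 4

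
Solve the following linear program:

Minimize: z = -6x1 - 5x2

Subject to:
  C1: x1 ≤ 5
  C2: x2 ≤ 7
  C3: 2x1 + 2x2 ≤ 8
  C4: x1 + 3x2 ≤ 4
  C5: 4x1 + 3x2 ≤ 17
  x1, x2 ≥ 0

Evaluate the objective at each vertex of the feasible region:
  z(0, 0) = 0
  z(4, 0) = -24  ←
  z(0, 1.333) = -6.667
The minimum is at x1 = 4, x2 = 0.

x1 = 4, x2 = 0, z = -24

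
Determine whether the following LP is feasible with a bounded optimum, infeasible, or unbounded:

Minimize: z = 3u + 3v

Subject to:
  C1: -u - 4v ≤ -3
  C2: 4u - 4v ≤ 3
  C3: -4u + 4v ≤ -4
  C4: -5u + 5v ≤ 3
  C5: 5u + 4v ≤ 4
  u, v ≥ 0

Infeasible (no feasible solution exists)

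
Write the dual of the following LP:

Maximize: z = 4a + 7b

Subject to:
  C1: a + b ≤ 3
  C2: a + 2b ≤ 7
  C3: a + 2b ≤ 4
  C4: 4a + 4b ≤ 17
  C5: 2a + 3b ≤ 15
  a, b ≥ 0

Primal max cᵀx s.t. Ax ≤ b, x ≥ 0  →  Dual min bᵀy s.t. Aᵀy ≥ c, y ≥ 0.

Minimize: z = 3y1 + 7y2 + 4y3 + 17y4 + 15y5

Subject to:
  y1 + y2 + y3 + 4y4 + 2y5 ≥ 4
  y1 + 2y2 + 2y3 + 4y4 + 3y5 ≥ 7
  y1, y2, y3, y4, y5 ≥ 0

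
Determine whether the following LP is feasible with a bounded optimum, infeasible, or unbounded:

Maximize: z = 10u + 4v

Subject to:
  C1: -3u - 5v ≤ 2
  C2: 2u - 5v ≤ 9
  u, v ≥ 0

Unbounded (objective can increase without bound)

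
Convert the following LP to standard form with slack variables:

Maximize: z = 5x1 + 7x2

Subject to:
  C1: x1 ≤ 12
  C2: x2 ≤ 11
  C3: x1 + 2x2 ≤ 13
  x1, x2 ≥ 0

max z = 5x1 + 7x2

s.t.
  x1 + s1 = 12
  x2 + s2 = 11
  x1 + 2x2 + s3 = 13
  x1, x2, s1, s2, s3 ≥ 0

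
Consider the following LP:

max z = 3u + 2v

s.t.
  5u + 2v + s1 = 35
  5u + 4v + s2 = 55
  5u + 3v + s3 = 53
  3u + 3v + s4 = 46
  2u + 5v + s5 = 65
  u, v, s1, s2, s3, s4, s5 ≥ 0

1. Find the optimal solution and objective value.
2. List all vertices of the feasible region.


1. u = 3, v = 10, z = 29
2. (0, 0), (7, 0), (3, 10), (0.8824, 12.65), (0, 13)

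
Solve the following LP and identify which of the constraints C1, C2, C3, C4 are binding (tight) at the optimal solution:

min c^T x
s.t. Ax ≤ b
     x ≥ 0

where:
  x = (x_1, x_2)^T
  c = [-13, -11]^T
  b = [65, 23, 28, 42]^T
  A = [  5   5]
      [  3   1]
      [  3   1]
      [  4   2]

At x_1 = 5, x_2 = 8, compute slack b - a·x for each constraint:
  C1: 65 − 65 = 0  (binding)
  C2: 23 − 23 = 0  (binding)
  C3: 28 − 23 = 5  (slack)
  C4: 42 − 36 = 6  (slack)

Optimal: x_1 = 5, x_2 = 8
Binding: C1, C2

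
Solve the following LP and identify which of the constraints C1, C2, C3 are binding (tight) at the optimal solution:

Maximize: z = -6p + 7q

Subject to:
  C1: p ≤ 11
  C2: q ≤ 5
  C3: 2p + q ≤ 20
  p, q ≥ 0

At p = 0, q = 5, compute slack b - a·x for each constraint:
  C1: 11 − 0 = 11  (slack)
  C2: 5 − 5 = 0  (binding)
  C3: 20 − 5 = 15  (slack)

Optimal: p = 0, q = 5
Binding: C2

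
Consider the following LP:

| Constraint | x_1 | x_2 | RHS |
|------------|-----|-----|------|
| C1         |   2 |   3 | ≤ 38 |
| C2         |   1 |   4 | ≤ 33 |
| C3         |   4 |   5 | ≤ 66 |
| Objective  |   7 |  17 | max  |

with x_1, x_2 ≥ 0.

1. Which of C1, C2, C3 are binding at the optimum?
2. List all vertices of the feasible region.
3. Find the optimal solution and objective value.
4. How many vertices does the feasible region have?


1. C2, C3
2. (0, 0), (16.5, 0), (9, 6), (0, 8.25)
3. x_1 = 9, x_2 = 6, z = 165
4. 4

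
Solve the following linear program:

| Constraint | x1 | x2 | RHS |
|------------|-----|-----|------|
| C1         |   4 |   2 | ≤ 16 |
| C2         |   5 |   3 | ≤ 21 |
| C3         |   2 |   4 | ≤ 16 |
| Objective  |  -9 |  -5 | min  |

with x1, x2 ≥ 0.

Evaluate the objective at each vertex of the feasible region:
  z(0, 0) = 0
  z(4, 0) = -36
  z(3, 2) = -37  ←
  z(2.571, 2.714) = -36.71
  z(0, 4) = -20
The minimum is at x1 = 3, x2 = 2.

x1 = 3, x2 = 2, z = -37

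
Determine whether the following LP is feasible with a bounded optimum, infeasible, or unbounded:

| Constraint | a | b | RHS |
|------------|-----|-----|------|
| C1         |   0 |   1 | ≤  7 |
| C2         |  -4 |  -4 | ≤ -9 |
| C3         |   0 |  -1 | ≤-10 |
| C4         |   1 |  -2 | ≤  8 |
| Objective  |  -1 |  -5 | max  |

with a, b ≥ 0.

Infeasible (no feasible solution exists)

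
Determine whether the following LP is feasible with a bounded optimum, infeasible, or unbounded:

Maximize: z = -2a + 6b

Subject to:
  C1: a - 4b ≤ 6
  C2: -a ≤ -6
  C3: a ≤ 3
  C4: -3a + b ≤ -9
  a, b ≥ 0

Infeasible (no feasible solution exists)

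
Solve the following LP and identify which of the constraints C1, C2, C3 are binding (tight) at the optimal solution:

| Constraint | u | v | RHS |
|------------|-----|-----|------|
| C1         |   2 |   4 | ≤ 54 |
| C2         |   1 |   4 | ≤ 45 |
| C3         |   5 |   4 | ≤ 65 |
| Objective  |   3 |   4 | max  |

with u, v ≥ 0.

At u = 5, v = 10, compute slack b - a·x for each constraint:
  C1: 54 − 50 = 4  (slack)
  C2: 45 − 45 = 0  (binding)
  C3: 65 − 65 = 0  (binding)

Optimal: u = 5, v = 10
Binding: C2, C3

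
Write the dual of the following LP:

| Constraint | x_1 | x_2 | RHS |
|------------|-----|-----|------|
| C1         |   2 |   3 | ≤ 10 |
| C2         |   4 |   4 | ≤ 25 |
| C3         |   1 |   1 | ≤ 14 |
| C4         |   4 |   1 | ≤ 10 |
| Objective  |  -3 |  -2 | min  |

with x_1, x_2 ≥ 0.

Primal min cᵀx s.t. Ax ≤ b, x ≥ 0  →  Dual max −bᵀy s.t. Aᵀy ≥ −c, y ≥ 0.

Maximize: z = -10y1 - 25y2 - 14y3 - 10y4

Subject to:
  2y1 + 4y2 + y3 + 4y4 ≥ 3
  3y1 + 4y2 + y3 + y4 ≥ 2
  y1, y2, y3, y4 ≥ 0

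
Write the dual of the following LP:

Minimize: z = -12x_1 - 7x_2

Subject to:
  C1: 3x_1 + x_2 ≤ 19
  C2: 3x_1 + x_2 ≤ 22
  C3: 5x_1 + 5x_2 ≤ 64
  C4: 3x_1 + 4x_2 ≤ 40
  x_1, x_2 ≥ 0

Primal min cᵀx s.t. Ax ≤ b, x ≥ 0  →  Dual max −bᵀy s.t. Aᵀy ≥ −c, y ≥ 0.

Maximize: z = -19y1 - 22y2 - 64y3 - 40y4

Subject to:
  3y1 + 3y2 + 5y3 + 3y4 ≥ 12
  y1 + y2 + 5y3 + 4y4 ≥ 7
  y1, y2, y3, y4 ≥ 0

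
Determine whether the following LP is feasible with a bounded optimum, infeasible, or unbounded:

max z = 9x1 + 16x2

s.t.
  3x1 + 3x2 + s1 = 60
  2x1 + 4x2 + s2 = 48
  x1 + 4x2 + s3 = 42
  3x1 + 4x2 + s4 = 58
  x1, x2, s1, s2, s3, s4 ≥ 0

Feasible with a bounded optimal solution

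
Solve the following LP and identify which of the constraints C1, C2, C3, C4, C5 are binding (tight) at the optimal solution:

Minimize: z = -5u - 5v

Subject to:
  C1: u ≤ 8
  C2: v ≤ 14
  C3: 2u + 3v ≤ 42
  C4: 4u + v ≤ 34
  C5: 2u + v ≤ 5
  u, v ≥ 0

At u = 0, v = 5, compute slack b - a·x for each constraint:
  C1: 8 − 0 = 8  (slack)
  C2: 14 − 5 = 9  (slack)
  C3: 42 − 15 = 27  (slack)
  C4: 34 − 5 = 29  (slack)
  C5: 5 − 5 = 0  (binding)

Optimal: u = 0, v = 5
Binding: C5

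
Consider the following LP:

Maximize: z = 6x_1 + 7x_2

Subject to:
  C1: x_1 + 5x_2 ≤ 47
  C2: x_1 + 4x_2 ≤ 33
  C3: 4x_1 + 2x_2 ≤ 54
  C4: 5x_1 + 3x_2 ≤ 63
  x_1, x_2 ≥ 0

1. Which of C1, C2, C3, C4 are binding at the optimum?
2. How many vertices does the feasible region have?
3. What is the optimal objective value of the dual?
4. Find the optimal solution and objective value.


1. C2, C4
2. 4
3. 96
4. x_1 = 9, x_2 = 6, z = 96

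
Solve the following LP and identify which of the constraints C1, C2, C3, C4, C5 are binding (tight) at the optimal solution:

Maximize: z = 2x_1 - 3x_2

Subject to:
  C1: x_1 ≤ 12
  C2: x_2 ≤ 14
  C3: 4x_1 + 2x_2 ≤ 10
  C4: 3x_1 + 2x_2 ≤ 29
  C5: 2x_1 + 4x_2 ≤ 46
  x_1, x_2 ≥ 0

At x_1 = 2.5, x_2 = 0, compute slack b - a·x for each constraint:
  C1: 12 − 2.5 = 9.5  (slack)
  C2: 14 − 0 = 14  (slack)
  C3: 10 − 10 = 0  (binding)
  C4: 29 − 7.5 = 21.5  (slack)
  C5: 46 − 5 = 41  (slack)

Optimal: x_1 = 2.5, x_2 = 0
Binding: C3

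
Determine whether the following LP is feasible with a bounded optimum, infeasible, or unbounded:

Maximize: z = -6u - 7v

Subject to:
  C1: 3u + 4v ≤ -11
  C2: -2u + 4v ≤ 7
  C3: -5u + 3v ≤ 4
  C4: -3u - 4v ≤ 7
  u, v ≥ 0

Infeasible (no feasible solution exists)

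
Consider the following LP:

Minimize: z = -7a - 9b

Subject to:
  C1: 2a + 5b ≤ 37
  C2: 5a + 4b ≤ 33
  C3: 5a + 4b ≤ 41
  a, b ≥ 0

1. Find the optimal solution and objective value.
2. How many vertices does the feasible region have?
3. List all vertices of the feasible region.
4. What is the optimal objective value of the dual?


1. a = 1, b = 7, z = -70
2. 4
3. (0, 0), (6.6, 0), (1, 7), (0, 7.4)
4. -70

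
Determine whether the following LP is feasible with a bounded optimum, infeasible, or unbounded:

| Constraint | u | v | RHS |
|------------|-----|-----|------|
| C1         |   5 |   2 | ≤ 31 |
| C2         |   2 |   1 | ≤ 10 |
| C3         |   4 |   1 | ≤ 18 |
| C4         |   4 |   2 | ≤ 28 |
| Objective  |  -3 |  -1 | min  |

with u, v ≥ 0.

Feasible with a bounded optimal solution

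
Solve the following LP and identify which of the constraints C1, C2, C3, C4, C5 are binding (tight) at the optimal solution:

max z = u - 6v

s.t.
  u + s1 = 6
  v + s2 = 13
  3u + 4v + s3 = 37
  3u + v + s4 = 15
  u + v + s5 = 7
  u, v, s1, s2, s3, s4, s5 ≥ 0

At u = 5, v = 0, compute slack b - a·x for each constraint:
  C1: 6 − 5 = 1  (slack)
  C2: 13 − 0 = 13  (slack)
  C3: 37 − 15 = 22  (slack)
  C4: 15 − 15 = 0  (binding)
  C5: 7 − 5 = 2  (slack)

Optimal: u = 5, v = 0
Binding: C4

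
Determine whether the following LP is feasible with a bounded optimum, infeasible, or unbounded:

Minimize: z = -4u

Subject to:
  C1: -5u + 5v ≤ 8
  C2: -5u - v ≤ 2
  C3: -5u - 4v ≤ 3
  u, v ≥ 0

Unbounded (objective can decrease without bound)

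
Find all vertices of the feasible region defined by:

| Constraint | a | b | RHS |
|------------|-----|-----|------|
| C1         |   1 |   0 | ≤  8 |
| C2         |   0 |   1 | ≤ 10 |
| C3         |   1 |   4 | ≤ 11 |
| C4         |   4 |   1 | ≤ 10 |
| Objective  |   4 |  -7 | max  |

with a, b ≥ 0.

(0, 0), (2.5, 0), (1.933, 2.267), (0, 2.75)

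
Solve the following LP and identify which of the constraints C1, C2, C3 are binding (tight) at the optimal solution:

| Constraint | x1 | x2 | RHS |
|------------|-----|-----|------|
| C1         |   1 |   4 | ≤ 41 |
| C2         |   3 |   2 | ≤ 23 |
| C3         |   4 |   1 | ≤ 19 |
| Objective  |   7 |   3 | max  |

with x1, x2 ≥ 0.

At x1 = 3, x2 = 7, compute slack b - a·x for each constraint:
  C1: 41 − 31 = 10  (slack)
  C2: 23 − 23 = 0  (binding)
  C3: 19 − 19 = 0  (binding)

Optimal: x1 = 3, x2 = 7
Binding: C2, C3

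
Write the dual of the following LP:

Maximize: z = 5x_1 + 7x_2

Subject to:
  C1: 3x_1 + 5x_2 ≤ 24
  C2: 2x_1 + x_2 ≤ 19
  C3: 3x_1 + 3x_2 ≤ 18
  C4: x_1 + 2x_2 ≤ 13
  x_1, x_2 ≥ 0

Primal max cᵀx s.t. Ax ≤ b, x ≥ 0  →  Dual min bᵀy s.t. Aᵀy ≥ c, y ≥ 0.

Minimize: z = 24y1 + 19y2 + 18y3 + 13y4

Subject to:
  3y1 + 2y2 + 3y3 + y4 ≥ 5
  5y1 + y2 + 3y3 + 2y4 ≥ 7
  y1, y2, y3, y4 ≥ 0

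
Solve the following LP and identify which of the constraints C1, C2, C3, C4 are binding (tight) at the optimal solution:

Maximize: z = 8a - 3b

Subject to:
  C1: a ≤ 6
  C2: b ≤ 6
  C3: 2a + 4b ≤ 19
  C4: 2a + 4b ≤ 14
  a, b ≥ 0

At a = 6, b = 0, compute slack b - a·x for each constraint:
  C1: 6 − 6 = 0  (binding)
  C2: 6 − 0 = 6  (slack)
  C3: 19 − 12 = 7  (slack)
  C4: 14 − 12 = 2  (slack)

Optimal: a = 6, b = 0
Binding: C1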